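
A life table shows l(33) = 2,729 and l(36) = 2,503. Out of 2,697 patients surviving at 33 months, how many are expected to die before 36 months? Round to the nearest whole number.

223

The relevant probability is 1 − 2,503/2,729 = 0.082814.
Expected number = 2,697 × 0.082814 = 223.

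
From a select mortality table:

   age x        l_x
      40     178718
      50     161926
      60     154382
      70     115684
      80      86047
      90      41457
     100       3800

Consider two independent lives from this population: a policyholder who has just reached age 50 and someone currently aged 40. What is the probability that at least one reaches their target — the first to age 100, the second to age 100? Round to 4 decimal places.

0.0442

p₁ = l_100/l_50 = 3800/161926 = 0.023468; p₂ = l_100/l_40 = 3800/178718 = 0.021263.
P(at least one) = 1 − (1−p₁)(1−p₂) = 1 − 0.976532 × 0.978737 = 0.044232.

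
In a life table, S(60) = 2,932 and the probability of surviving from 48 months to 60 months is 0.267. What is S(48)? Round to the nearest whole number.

S(48) = S(60) / p = 2,932 / 0.267 = 10981.

10981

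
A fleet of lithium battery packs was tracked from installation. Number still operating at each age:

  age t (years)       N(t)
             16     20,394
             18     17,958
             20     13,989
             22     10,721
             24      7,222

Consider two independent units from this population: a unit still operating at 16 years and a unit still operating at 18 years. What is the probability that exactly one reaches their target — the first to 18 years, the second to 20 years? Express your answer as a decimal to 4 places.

p₁ = N(18)/N(16) = 17,958/20,394 = 0.880553; p₂ = N(20)/N(18) = 13,989/17,958 = 0.778984.
P(exactly one) = p₁(1−p₂) + (1−p₁)p₂ = 0.194616 + 0.093047 = 0.287664.

0.2877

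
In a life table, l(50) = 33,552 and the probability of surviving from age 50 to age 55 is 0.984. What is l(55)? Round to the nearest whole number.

33015

l(55) = l(50) × p = 33,552 × 0.984 = 33015.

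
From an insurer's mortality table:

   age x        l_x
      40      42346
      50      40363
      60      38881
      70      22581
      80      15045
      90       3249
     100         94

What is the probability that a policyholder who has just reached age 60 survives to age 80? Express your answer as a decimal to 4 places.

0.3869

We want 20p60 = l_80/l_60.
The conditional survival probability is l_80/l_60 = 15045/38881 = 0.386950.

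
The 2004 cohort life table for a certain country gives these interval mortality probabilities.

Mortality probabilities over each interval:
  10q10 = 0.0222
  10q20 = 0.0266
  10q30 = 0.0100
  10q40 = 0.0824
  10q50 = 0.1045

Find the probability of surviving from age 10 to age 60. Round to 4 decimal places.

50p10 = (1 − 0.0222) × (1 − 0.0266) × (1 − 0.0100) × (1 − 0.0824) × (1 − 0.1045).
= 0.9778 × 0.9734 × 0.9900 × 0.9176 × 0.8955 = 0.774276.

0.7743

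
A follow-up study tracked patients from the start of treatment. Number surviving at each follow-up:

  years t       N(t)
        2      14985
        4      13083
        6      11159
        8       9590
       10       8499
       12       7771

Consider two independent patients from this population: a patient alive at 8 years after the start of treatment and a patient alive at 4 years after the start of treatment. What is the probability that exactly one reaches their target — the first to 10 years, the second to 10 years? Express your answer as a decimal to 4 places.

0.3844

p₁ = N(10)/N(8) = 8499/9590 = 0.886236; p₂ = N(10)/N(4) = 8499/13083 = 0.649622.
P(exactly one) = p₁(1−p₂) + (1−p₁)p₂ = 0.310518 + 0.073904 = 0.384421.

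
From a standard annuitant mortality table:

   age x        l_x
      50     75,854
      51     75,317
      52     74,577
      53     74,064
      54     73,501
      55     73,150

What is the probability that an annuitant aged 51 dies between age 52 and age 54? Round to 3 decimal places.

This is the probability of reaching 52 but not 54, conditional on being alive at 51: (l_52 − l_54) / l_51.
= (74,577 − 73,501) / 75,317 = 1,076 / 75,317 = 0.014286.

0.014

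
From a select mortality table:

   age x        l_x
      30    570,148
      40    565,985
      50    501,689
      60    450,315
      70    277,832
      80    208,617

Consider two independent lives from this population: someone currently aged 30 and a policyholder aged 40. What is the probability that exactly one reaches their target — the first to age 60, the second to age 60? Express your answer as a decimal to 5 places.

0.32864

p₁ = l_60/l_30 = 450,315/570,148 = 0.789821; p₂ = l_60/l_40 = 450,315/565,985 = 0.795631.
P(exactly one) = p₁(1−p₂) + (1−p₁)p₂ = 0.161415 + 0.167225 = 0.328640.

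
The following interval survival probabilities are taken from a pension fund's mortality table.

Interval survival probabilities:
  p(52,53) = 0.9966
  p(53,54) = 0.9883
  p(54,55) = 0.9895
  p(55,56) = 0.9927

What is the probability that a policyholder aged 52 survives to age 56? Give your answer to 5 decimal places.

The overall survival probability is 0.9966 × 0.9883 × 0.9895 × 0.9927.
= 0.967483.

0.96748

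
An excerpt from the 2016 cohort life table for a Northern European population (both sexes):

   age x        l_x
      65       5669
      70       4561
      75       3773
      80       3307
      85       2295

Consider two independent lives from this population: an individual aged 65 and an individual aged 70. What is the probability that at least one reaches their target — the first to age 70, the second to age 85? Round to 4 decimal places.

0.9029

p₁ = l_70/l_65 = 4561/5669 = 0.804551; p₂ = l_85/l_70 = 2295/4561 = 0.503179.
P(at least one) = 1 − (1−p₁)(1−p₂) = 1 − 0.195449 × 0.496821 = 0.902897.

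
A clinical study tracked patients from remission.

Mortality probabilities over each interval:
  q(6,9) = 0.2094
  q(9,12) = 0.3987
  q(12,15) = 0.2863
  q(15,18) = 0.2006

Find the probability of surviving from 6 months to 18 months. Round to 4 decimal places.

P(survive 6→18) = (1 − 0.2094) × (1 − 0.3987) × (1 − 0.2863) × (1 − 0.2006).
= 0.7906 × 0.6013 × 0.7137 × 0.7994 = 0.271224.

0.2712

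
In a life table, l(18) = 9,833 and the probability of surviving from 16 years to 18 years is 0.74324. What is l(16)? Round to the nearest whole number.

l(16) = l(18) / p = 9,833 / 0.74324 = 13230.

13230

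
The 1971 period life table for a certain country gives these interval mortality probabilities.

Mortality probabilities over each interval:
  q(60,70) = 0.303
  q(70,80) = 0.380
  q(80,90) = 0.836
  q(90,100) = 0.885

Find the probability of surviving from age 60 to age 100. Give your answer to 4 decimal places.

0.0082

P(survive 60→100) = (1 − 0.303) × (1 − 0.380) × (1 − 0.836) × (1 − 0.885).
= 0.697 × 0.620 × 0.164 × 0.115 = 0.008150.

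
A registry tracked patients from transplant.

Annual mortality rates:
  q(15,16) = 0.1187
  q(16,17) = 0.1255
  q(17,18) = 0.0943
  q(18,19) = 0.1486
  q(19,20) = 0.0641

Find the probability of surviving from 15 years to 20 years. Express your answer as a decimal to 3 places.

Chaining the interval survival probabilities: (1 − 0.1187) × (1 − 0.1255) × (1 − 0.0943) × (1 − 0.1486) × (1 − 0.0641).
= 0.8813 × 0.8745 × 0.9057 × 0.8514 × 0.9359 = 0.556200.

0.556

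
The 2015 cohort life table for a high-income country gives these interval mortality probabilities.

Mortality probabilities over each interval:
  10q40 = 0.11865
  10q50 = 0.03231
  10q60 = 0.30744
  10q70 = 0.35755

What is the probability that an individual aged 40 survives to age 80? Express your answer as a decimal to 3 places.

0.379

Chaining the interval survival probabilities: (1 − 0.11865) × (1 − 0.03231) × (1 − 0.30744) × (1 − 0.35755).
= 0.88135 × 0.96769 × 0.69256 × 0.64245 = 0.379473.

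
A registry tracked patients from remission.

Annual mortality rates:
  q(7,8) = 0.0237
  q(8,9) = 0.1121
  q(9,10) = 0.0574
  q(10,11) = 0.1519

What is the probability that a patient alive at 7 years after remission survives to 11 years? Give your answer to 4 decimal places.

0.6930

Survival from 7 to 11 is the product of surviving each interval: (1 − 0.0237) × (1 − 0.1121) × (1 − 0.0574) × (1 − 0.1519).
= 0.9763 × 0.8879 × 0.9426 × 0.8481 = 0.692982.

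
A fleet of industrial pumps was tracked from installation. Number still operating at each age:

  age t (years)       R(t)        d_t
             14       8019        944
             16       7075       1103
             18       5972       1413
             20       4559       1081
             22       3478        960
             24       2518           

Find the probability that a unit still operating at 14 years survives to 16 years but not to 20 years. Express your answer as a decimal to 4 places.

This is the probability of reaching 16 but not 20, conditional on being operational at 14: (R(16) − R(20)) / R(14).
= (7075 − 4559) / 8019 = 2516 / 8019 = 0.313755.

0.3138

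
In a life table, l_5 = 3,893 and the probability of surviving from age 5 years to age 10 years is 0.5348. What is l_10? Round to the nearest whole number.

l_10 = l_5 × p = 3,893 × 0.5348 = 2082.

2082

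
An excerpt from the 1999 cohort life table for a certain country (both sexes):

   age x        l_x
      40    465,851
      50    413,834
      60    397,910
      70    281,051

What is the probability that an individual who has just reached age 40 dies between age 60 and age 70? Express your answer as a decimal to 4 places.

0.2509

We want 20|10q40 = (l_60 − l_70)/l_40.
This is the probability of reaching 60 but not 70, conditional on being alive at 40: (l_60 − l_70) / l_40.
= (397,910 − 281,051) / 465,851 = 116,859 / 465,851 = 0.250851.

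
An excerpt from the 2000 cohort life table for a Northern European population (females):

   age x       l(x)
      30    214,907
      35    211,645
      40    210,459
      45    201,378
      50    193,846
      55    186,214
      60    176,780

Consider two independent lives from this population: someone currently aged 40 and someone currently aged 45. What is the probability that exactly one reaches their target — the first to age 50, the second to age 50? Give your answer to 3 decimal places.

p₁ = l(50)/l(40) = 193,846/210,459 = 0.921063; p₂ = l(50)/l(45) = 193,846/201,378 = 0.962598.
P(exactly one) = p₁(1−p₂) + (1−p₁)p₂ = 0.034450 + 0.075985 = 0.110434.

0.110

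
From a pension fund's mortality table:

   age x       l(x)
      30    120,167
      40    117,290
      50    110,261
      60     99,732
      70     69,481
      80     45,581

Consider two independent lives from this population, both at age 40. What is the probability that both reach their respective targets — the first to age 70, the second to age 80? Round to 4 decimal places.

0.2302

p₁ = l(70)/l(40) = 69,481/117,290 = 0.592386; p₂ = l(80)/l(40) = 45,581/117,290 = 0.388618.
P(both) = p₁ × p₂ = 0.592386 × 0.388618 = 0.230212.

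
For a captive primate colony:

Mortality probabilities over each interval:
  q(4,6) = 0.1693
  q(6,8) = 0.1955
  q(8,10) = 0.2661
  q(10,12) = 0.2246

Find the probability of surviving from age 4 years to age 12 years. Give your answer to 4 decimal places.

0.3803

The overall survival probability is (1 − 0.1693) × (1 − 0.1955) × (1 − 0.2661) × (1 − 0.2246).
= 0.8307 × 0.8045 × 0.7339 × 0.7754 = 0.380306.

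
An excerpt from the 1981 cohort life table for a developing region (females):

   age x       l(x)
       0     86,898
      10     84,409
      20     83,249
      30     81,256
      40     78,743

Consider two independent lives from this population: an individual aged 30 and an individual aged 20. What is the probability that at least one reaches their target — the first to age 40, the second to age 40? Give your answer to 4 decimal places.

0.9983

p₁ = l(40)/l(30) = 78,743/81,256 = 0.969073; p₂ = l(40)/l(20) = 78,743/83,249 = 0.945873.
P(at least one) = 1 − (1−p₁)(1−p₂) = 1 − 0.030927 × 0.054127 = 0.998326.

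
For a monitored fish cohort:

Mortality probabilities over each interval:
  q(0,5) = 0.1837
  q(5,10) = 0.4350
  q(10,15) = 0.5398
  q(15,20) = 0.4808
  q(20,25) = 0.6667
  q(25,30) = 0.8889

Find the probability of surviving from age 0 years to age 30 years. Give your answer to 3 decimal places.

Survival from 0 to 30 is the product of surviving each interval: (1 − 0.1837) × (1 − 0.4350) × (1 − 0.5398) × (1 − 0.4808) × (1 − 0.6667) × (1 − 0.8889).
= 0.8163 × 0.5650 × 0.4602 × 0.5192 × 0.3333 × 0.1111 = 0.004081.

0.004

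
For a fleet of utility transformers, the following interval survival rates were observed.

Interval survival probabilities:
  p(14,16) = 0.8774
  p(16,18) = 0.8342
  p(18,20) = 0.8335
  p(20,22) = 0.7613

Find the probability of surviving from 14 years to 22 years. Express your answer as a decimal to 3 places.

The overall survival probability is 0.8774 × 0.8342 × 0.8335 × 0.7613.
= 0.464440.

0.464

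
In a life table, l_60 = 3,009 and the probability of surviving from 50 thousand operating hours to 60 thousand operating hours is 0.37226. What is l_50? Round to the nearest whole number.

l_50 = l_60 / p = 3,009 / 0.37226 = 8083.

8083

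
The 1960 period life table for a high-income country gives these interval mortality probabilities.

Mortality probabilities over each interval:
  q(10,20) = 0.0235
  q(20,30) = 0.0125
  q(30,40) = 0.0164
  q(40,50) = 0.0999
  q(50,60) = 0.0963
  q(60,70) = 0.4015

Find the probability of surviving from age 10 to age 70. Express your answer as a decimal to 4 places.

0.4618

Chaining the interval survival probabilities: (1 − 0.0235) × (1 − 0.0125) × (1 − 0.0164) × (1 − 0.0999) × (1 − 0.0963) × (1 − 0.4015).
= 0.9765 × 0.9875 × 0.9836 × 0.9001 × 0.9037 × 0.5985 = 0.461750.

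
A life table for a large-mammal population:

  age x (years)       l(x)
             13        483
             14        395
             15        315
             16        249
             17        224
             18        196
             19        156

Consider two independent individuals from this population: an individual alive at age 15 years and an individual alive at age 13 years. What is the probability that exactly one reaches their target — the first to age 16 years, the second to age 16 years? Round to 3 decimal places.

0.491

p₁ = l(16)/l(15) = 249/315 = 0.790476; p₂ = l(16)/l(13) = 249/483 = 0.515528.
P(exactly one) = p₁(1−p₂) + (1−p₁)p₂ = 0.382963 + 0.108015 = 0.490979.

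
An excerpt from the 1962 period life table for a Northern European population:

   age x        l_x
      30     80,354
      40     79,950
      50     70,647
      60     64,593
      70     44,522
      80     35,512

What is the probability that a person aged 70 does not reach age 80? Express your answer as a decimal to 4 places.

P(die before 80 | alive at 70) = 1 − l_80/l_70 = 1 − 35,512/44,522 = (9,010)/44,522 = 0.202372.

0.2024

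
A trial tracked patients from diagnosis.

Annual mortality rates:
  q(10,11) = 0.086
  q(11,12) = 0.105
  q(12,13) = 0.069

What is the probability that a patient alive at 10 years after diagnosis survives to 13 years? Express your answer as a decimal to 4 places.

The overall survival probability is (1 − 0.086) × (1 − 0.105) × (1 − 0.069).
= 0.914 × 0.895 × 0.931 = 0.761586.

0.7616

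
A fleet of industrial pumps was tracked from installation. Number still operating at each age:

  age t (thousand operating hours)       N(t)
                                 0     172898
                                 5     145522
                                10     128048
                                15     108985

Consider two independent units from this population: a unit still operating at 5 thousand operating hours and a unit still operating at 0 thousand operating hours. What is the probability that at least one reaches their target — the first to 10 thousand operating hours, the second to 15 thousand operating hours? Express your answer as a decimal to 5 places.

p₁ = N(10)/N(5) = 128048/145522 = 0.879922; p₂ = N(15)/N(0) = 108985/172898 = 0.630343.
P(at least one) = 1 − (1−p₁)(1−p₂) = 1 − 0.120078 × 0.369657 = 0.955612.

0.95561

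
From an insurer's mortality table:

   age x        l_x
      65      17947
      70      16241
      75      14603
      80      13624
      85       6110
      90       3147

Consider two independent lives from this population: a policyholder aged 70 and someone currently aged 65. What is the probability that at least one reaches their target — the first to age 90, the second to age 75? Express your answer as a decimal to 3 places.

0.850

p₁ = l_90/l_70 = 3147/16241 = 0.193769; p₂ = l_75/l_65 = 14603/17947 = 0.813674.
P(at least one) = 1 − (1−p₁)(1−p₂) = 1 − 0.806231 × 0.186326 = 0.849778.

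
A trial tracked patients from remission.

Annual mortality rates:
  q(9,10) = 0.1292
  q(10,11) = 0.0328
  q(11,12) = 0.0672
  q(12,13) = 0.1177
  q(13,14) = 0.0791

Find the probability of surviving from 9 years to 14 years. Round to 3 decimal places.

0.638

The overall survival probability is (1 − 0.1292) × (1 − 0.0328) × (1 − 0.0672) × (1 − 0.1177) × (1 − 0.0791).
= 0.8708 × 0.9672 × 0.9328 × 0.8823 × 0.9209 = 0.638340.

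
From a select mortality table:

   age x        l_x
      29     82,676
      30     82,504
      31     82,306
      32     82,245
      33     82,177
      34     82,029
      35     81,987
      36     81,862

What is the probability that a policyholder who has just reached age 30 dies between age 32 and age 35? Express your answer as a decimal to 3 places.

We want 2|3q30 = (l_32 − l_35)/l_30.
This is the probability of reaching 32 but not 35, conditional on being alive at 30: (l_32 − l_35) / l_30.
= (82,245 − 81,987) / 82,504 = 258 / 82,504 = 0.003127.

0.003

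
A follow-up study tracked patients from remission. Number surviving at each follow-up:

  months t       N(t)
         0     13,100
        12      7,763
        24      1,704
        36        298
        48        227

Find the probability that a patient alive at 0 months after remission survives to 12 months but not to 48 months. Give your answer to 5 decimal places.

This is the probability of reaching 12 but not 48, conditional on being alive at 0: (N(12) − N(48)) / N(0).
= (7,763 − 227) / 13,100 = 7,536 / 13,100 = 0.575267.

0.57527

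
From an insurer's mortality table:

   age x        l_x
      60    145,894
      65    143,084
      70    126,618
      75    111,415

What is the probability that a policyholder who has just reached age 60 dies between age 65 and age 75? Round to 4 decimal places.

This is the probability of reaching 65 but not 75, conditional on being alive at 60: (l_65 − l_75) / l_60.
= (143,084 − 111,415) / 145,894 = 31,669 / 145,894 = 0.217069.

0.2171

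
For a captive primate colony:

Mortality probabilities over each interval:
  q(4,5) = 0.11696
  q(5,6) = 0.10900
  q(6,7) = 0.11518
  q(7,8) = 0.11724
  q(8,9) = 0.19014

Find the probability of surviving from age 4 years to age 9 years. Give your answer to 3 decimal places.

P(survive 4→9) = (1 − 0.11696) × (1 − 0.10900) × (1 − 0.11518) × (1 − 0.11724) × (1 − 0.19014).
= 0.88304 × 0.89100 × 0.88482 × 0.88276 × 0.80986 = 0.497698.

0.498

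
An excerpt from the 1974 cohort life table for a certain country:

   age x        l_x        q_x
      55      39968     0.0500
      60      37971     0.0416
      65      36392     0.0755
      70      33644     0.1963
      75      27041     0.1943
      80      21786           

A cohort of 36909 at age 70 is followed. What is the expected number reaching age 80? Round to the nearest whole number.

23900

The relevant probability is 21786/33644 = 0.647545.
Expected number = 36909 × 0.647545 = 23900.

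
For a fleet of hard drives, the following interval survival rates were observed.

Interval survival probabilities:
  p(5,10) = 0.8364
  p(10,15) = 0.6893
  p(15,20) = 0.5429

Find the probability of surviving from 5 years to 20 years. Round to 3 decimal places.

0.313

Survival from 5 to 20 is the product of surviving each interval: 0.8364 × 0.6893 × 0.5429.
= 0.312998.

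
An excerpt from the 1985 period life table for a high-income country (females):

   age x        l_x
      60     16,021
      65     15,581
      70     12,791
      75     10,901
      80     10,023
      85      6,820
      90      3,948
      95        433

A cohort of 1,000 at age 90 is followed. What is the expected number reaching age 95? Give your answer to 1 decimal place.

109.7

The relevant probability is 433/3,948 = 0.109676.
Expected number = 1,000 × 0.109676 = 109.7.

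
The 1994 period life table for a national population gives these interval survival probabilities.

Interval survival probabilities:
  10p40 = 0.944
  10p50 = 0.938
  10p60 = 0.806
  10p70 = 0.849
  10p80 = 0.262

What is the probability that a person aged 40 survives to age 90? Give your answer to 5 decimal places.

Survival from 40 to 90 is the product of surviving each interval: 0.944 × 0.938 × 0.806 × 0.849 × 0.262.
= 0.158752.

0.15875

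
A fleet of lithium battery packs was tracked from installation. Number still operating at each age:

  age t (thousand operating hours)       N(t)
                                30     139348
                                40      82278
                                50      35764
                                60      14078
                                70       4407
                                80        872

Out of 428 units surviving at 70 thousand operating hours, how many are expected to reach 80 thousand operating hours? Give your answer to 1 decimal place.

The relevant probability is 872/4407 = 0.197867.
Expected number = 428 × 0.197867 = 84.7.

84.7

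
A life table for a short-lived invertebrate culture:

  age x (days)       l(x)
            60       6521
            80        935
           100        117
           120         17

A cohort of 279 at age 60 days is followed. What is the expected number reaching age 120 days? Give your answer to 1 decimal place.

The relevant probability is 17/6521 = 0.002607.
Expected number = 279 × 0.002607 = 0.7.

0.7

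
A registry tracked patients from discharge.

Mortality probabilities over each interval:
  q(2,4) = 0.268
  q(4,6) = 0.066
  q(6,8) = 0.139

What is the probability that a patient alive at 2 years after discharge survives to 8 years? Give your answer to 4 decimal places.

0.5887

Chaining the interval survival probabilities: (1 − 0.268) × (1 − 0.066) × (1 − 0.139).
= 0.732 × 0.934 × 0.861 = 0.588655.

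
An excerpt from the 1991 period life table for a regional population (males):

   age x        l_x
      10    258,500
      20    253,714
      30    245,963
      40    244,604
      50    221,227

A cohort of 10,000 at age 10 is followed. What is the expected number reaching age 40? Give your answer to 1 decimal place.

9462.4

The relevant probability is 244,604/258,500 = 0.946244.
Expected number = 10,000 × 0.946244 = 9462.4.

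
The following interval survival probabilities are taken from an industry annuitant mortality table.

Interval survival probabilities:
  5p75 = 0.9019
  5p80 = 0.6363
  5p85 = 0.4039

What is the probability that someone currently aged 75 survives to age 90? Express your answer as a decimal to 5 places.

Survival from 75 to 90 is the product of surviving each interval: 0.9019 × 0.6363 × 0.4039.
= 0.231790.

0.23179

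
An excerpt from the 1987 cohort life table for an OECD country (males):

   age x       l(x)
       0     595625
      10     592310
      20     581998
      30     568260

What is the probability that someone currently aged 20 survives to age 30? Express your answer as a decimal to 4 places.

0.9764

The conditional survival probability is l(30)/l(20) = 568260/581998 = 0.976395.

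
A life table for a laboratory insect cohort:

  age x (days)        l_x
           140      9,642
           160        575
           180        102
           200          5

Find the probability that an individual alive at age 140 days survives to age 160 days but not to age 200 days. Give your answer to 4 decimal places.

0.0591

This is the probability of reaching 160 but not 200, conditional on being alive at 140: (l_160 − l_200) / l_140.
= (575 − 5) / 9,642 = 570 / 9,642 = 0.059116.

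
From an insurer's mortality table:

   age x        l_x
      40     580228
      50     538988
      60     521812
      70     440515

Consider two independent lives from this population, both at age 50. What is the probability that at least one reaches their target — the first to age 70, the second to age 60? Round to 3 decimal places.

0.994

p₁ = l_70/l_50 = 440515/538988 = 0.817300; p₂ = l_60/l_50 = 521812/538988 = 0.968133.
P(at least one) = 1 − (1−p₁)(1−p₂) = 1 − 0.182700 × 0.031867 = 0.994178.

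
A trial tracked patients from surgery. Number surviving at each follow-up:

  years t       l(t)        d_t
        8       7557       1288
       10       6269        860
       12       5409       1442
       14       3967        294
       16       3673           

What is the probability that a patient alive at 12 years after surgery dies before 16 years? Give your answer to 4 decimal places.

P(die before 16 | alive at 12) = 1 − l(16)/l(12) = 1 − 3673/5409 = (1736)/5409 = 0.320947.

0.3209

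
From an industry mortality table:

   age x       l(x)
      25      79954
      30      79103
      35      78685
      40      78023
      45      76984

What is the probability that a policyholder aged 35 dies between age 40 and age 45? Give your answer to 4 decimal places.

This is the probability of reaching 40 but not 45, conditional on being alive at 35: (l(40) − l(45)) / l(35).
= (78023 − 76984) / 78685 = 1039 / 78685 = 0.013205.

0.0132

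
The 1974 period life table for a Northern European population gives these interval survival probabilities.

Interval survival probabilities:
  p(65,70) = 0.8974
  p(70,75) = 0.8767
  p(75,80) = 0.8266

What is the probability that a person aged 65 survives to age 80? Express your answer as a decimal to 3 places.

0.650

The overall survival probability is 0.8974 × 0.8767 × 0.8266.
= 0.650328.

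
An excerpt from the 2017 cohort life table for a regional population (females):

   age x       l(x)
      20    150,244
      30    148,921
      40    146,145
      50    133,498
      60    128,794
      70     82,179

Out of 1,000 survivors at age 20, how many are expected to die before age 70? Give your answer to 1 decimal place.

453.0

The relevant probability is 1 − 82,179/150,244 = 0.453030.
Expected number = 1,000 × 0.453030 = 453.0.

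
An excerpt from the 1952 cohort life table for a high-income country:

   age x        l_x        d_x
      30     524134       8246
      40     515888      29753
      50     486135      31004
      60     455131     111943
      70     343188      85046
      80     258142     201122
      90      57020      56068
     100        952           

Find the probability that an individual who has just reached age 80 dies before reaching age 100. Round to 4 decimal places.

P(die before 100 | alive at 80) = 1 − l_100/l_80 = 1 − 952/258142 = (257190)/258142 = 0.996312.

0.9963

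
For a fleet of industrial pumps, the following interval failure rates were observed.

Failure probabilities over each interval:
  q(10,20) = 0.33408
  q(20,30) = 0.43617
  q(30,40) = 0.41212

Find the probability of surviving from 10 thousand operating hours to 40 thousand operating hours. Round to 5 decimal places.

Chaining the interval survival probabilities: (1 − 0.33408) × (1 − 0.43617) × (1 − 0.41212).
= 0.66592 × 0.56383 × 0.58788 = 0.220729.

0.22073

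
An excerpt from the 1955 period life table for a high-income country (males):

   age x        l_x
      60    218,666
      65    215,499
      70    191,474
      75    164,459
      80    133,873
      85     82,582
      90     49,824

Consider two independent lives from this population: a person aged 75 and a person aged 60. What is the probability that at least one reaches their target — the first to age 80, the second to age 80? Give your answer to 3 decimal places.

p₁ = l_80/l_75 = 133,873/164,459 = 0.814021; p₂ = l_80/l_60 = 133,873/218,666 = 0.612226.
P(at least one) = 1 − (1−p₁)(1−p₂) = 1 − 0.185979 × 0.387774 = 0.927882.

0.928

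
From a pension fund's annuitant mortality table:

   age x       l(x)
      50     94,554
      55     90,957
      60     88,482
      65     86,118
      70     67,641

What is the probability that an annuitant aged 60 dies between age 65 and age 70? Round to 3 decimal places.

0.209

This is the probability of reaching 65 but not 70, conditional on being alive at 60: (l(65) − l(70)) / l(60).
= (86,118 − 67,641) / 88,482 = 18,477 / 88,482 = 0.208822.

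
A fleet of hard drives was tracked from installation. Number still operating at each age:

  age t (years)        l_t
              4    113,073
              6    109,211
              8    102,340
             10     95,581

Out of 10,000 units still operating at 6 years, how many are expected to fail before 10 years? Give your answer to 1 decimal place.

1248.0

The relevant probability is 1 − 95,581/109,211 = 0.124804.
Expected number = 10,000 × 0.124804 = 1248.0.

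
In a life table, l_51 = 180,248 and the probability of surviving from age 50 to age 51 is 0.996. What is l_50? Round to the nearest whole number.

180972

l_50 = l_51 / p = 180,248 / 0.996 = 180972.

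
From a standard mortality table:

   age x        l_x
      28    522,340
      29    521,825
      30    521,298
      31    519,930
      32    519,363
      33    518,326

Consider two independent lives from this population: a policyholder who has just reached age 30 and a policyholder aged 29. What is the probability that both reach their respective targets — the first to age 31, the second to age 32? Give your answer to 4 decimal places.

p₁ = l_31/l_30 = 519,930/521,298 = 0.997376; p₂ = l_32/l_29 = 519,363/521,825 = 0.995282.
P(both) = p₁ × p₂ = 0.997376 × 0.995282 = 0.992670.

0.9927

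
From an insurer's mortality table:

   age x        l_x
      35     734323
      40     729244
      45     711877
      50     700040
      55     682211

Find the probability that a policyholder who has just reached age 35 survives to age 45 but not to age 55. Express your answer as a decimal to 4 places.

This is the probability of reaching 45 but not 55, conditional on being alive at 35: (l_45 − l_55) / l_35.
= (711877 − 682211) / 734323 = 29666 / 734323 = 0.040399.

0.0404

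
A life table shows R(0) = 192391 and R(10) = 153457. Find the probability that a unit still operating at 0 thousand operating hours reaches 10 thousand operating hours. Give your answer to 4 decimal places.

The conditional survival probability is R(10)/R(0) = 153457/192391 = 0.797631.

0.7976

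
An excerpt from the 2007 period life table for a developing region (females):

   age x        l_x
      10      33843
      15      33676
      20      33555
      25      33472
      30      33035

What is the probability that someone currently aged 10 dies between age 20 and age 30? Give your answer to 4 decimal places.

We want 10|10q10 = (l_20 − l_30)/l_10.
This is the probability of reaching 20 but not 30, conditional on being alive at 10: (l_20 − l_30) / l_10.
= (33555 − 33035) / 33843 = 520 / 33843 = 0.015365.

0.0154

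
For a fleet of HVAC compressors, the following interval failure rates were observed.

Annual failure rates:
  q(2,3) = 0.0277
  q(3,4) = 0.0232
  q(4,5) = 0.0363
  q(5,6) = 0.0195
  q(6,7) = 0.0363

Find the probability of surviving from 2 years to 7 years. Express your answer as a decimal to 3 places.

0.865

Chaining the interval survival probabilities: (1 − 0.0277) × (1 − 0.0232) × (1 − 0.0363) × (1 − 0.0195) × (1 − 0.0363).
= 0.9723 × 0.9768 × 0.9637 × 0.9805 × 0.9637 = 0.864843.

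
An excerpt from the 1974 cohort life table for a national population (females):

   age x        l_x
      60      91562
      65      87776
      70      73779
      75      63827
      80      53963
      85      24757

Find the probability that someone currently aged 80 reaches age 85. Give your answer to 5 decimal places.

0.45878

We want 5p80 = l_85/l_80.
The conditional survival probability is l_85/l_80 = 24757/53963 = 0.458777.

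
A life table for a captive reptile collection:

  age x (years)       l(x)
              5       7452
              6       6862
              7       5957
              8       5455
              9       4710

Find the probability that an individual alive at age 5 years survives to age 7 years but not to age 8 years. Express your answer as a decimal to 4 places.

0.0674

This is the probability of reaching 7 but not 8, conditional on being alive at 5: (l(7) − l(8)) / l(5).
= (5957 − 5455) / 7452 = 502 / 7452 = 0.067364.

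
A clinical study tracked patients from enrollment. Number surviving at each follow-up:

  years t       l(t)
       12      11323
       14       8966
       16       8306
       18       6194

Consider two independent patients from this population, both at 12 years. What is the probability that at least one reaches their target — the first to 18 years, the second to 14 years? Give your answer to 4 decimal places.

0.9057

p₁ = l(18)/l(12) = 6194/11323 = 0.547028; p₂ = l(14)/l(12) = 8966/11323 = 0.791840.
P(at least one) = 1 − (1−p₁)(1−p₂) = 1 − 0.452972 × 0.208160 = 0.905709.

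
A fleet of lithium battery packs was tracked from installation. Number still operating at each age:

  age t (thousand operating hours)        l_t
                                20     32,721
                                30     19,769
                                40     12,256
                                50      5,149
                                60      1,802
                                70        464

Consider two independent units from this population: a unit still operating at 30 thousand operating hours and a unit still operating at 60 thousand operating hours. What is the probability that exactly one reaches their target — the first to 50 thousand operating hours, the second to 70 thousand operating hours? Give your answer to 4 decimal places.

0.3838

p₁ = l_50/l_30 = 5,149/19,769 = 0.260458; p₂ = l_70/l_60 = 464/1,802 = 0.257492.
P(exactly one) = p₁(1−p₂) + (1−p₁)p₂ = 0.193392 + 0.190426 = 0.383818.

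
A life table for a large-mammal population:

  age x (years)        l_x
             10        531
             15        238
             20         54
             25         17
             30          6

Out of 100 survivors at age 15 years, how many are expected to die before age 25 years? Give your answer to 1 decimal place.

The relevant probability is 1 − 17/238 = 0.928571.
Expected number = 100 × 0.928571 = 92.9.

92.9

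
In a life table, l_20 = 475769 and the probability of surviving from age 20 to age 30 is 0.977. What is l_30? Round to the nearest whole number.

l_30 = l_20 × p = 475769 × 0.977 = 464826.

464826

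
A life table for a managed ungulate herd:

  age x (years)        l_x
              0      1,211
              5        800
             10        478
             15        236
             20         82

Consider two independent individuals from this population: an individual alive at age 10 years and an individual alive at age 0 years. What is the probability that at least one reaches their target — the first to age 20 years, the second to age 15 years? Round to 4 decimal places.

p₁ = l_20/l_10 = 82/478 = 0.171548; p₂ = l_15/l_0 = 236/1,211 = 0.194880.
P(at least one) = 1 − (1−p₁)(1−p₂) = 1 − 0.828452 × 0.805120 = 0.332997.

0.3330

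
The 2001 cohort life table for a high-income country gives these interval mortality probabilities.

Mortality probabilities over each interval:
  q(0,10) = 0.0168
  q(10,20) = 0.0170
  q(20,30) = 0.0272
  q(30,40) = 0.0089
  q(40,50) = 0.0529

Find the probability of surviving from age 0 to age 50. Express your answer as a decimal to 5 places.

0.88254

Survival from 0 to 50 is the product of surviving each interval: (1 − 0.0168) × (1 − 0.0170) × (1 − 0.0272) × (1 − 0.0089) × (1 − 0.0529).
= 0.9832 × 0.9830 × 0.9728 × 0.9911 × 0.9471 = 0.882536.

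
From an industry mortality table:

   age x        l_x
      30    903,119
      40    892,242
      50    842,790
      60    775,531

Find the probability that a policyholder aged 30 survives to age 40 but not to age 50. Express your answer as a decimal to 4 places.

We want 10|10q30 = (l_40 − l_50)/l_30.
This is the probability of reaching 40 but not 50, conditional on being alive at 30: (l_40 − l_50) / l_30.
= (892,242 − 842,790) / 903,119 = 49,452 / 903,119 = 0.054757.

0.0548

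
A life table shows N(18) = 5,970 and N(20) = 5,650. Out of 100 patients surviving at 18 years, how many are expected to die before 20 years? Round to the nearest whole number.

The relevant probability is 1 − 5,650/5,970 = 0.053601.
Expected number = 100 × 0.053601 = 5.

5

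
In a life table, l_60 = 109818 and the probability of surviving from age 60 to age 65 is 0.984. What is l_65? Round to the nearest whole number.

l_65 = l_60 × p = 109818 × 0.984 = 108061.

108061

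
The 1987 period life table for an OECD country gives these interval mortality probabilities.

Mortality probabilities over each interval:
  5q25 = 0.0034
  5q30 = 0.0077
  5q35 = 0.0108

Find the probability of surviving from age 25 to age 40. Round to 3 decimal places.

0.978

Survival from 25 to 40 is the product of surviving each interval: (1 − 0.0034) × (1 − 0.0077) × (1 − 0.0108).
= 0.9966 × 0.9923 × 0.9892 = 0.978246.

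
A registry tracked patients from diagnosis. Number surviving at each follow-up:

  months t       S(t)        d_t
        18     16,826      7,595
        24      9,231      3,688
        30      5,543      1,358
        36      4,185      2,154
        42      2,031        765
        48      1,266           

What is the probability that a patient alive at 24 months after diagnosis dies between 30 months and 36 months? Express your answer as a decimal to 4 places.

0.1471

This is the probability of reaching 30 but not 36, conditional on being alive at 24: (S(30) − S(36)) / S(24).
= (5,543 − 4,185) / 9,231 = 1,358 / 9,231 = 0.147113.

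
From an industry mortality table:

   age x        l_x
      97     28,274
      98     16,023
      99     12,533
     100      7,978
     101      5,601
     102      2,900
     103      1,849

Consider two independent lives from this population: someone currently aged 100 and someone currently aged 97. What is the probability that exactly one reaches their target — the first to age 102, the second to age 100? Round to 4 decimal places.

0.4405

p₁ = l_102/l_100 = 2,900/7,978 = 0.363500; p₂ = l_100/l_97 = 7,978/28,274 = 0.282167.
P(exactly one) = p₁(1−p₂) + (1−p₁)p₂ = 0.260932 + 0.179599 = 0.440532.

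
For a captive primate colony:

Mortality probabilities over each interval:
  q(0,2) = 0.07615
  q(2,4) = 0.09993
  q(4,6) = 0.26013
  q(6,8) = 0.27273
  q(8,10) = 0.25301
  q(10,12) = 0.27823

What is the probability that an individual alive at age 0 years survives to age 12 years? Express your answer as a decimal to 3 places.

Chaining the interval survival probabilities: (1 − 0.07615) × (1 − 0.09993) × (1 − 0.26013) × (1 − 0.27273) × (1 − 0.25301) × (1 − 0.27823).
= 0.92385 × 0.90007 × 0.73987 × 0.72727 × 0.74699 × 0.72177 = 0.241236.

0.241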